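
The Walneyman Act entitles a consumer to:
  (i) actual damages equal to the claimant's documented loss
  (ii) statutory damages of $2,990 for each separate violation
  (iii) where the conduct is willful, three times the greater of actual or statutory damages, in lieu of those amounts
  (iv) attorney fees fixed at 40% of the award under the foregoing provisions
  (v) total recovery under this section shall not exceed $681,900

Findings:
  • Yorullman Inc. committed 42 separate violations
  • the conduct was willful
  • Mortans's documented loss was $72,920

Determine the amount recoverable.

Statutory damages: 42 × $2,990 = $125,580
Greater of actual damages ($72,920) or statutory damages ($125,580): $125,580
Trebled: 3 × $125,580 = $376,740
Attorney fees: 40% of $376,740 = $150,696
Total before cap: $376,740 + $150,696 = $527,436
Cap at $681,900: $527,436 is within the cap, no reduction.

$527,436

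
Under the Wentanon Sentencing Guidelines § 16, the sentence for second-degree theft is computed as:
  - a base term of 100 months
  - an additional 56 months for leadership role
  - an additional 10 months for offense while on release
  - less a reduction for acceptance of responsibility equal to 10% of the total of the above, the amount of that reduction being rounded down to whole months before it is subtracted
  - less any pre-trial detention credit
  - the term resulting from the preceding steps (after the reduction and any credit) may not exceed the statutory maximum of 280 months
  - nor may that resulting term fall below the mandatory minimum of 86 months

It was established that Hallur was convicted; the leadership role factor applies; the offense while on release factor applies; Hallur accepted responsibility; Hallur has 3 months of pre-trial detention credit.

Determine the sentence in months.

Sentence: 147 months

Leadership role enhancement: +56 months
Offense while on release enhancement: +10 months
Adjusted term: 100 months + 56 months + 10 months = 166 months
Acceptance of responsibility reduction: 10% of 166 months = 16 months (rounded down)
After reduction: 166 − 16 = 150 months
Less pre-trial detention credit: 150 months − 3 months = 147 months
Cap at 280 months: 147 months is within the cap, no reduction.
Minimum 86 months: 147 months meets the minimum, no increase.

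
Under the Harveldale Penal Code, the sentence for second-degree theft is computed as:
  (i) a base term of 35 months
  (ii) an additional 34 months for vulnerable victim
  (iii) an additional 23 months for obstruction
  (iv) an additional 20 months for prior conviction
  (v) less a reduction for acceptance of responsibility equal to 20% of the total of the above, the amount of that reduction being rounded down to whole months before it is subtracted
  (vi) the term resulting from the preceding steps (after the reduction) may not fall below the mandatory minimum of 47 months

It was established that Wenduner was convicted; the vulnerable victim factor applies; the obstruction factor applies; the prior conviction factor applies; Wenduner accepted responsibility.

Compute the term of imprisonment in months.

Vulnerable victim enhancement: +34 months
Obstruction enhancement: +23 months
Prior conviction enhancement: +20 months
Adjusted term: 35 months + 34 months + 23 months + 20 months = 112 months
Acceptance of responsibility reduction: 20% of 112 months = 22 months (rounded down)
After reduction: 112 − 22 = 90 months
Minimum 47 months: 90 months meets the minimum, no increase.

90 months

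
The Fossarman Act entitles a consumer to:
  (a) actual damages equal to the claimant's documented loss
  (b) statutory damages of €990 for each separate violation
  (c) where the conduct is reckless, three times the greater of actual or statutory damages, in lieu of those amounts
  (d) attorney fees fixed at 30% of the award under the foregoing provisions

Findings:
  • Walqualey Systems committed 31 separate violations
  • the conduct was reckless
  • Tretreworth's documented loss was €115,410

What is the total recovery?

Statutory damages: 31 × €990 = €30,690
Greater of actual damages (€115,410) or statutory damages (€30,690): €115,410
Trebled: 3 × €115,410 = €346,230
Attorney fees: 30% of €346,230 = €103,869
Total recovery: €346,230 + €103,869 = €450,099

€450,099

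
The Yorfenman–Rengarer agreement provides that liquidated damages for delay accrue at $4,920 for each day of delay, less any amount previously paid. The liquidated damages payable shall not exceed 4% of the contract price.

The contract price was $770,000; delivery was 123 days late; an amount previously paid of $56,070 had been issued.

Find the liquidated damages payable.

Per-day damages: 123 × $4,920 = $605,160
Less amount previously paid: $605,160 − $56,070 = $549,090
Cap: 4% of $770,000 = $30,800
Cap at $30,800: $549,090 exceeds the cap → $30,800

Liquidated damages: $30,800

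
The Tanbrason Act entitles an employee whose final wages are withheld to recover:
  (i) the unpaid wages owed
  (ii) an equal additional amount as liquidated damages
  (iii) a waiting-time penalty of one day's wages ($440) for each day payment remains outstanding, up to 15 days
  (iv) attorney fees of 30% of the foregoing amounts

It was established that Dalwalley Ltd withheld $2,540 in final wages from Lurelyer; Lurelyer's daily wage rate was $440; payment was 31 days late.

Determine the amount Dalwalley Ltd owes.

Liquidated damages (equal amount): $2,540
Penalty days: min(31, 15) = 15
Waiting-time penalty: 15 × $440 = $6,600
Subtotal: $2,540 + $2,540 + $6,600 = $11,680
Attorney fees: 30% of $11,680 = $3,504
Total award: $11,680 + $3,504 = $15,184

$15,184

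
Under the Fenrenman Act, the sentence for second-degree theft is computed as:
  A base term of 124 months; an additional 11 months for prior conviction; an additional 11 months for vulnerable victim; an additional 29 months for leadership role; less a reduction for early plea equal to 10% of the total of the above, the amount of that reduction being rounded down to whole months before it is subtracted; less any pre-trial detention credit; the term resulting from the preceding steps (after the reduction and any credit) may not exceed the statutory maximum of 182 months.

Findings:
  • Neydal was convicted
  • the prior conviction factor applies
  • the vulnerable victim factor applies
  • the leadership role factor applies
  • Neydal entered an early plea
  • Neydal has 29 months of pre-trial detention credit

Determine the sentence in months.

129 months

Prior conviction enhancement: +11 months
Vulnerable victim enhancement: +11 months
Leadership role enhancement: +29 months
Adjusted term: 124 months + 11 months + 11 months + 29 months = 175 months
Early plea reduction: 10% of 175 months = 17 months (rounded down)
After reduction: 175 − 17 = 158 months
Less pre-trial detention credit: 158 months − 29 months = 129 months
Cap at 182 months: 129 months is within the cap, no reduction.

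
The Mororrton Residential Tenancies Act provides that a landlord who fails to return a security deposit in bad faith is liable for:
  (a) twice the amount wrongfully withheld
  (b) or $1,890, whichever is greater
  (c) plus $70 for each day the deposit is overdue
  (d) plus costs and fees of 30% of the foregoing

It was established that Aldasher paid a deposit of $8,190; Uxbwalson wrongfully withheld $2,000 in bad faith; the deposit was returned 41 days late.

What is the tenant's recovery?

$8,931

Doubled: 2 × $2,000 = $4,000
Minimum $1,890: $4,000 meets the minimum, no increase.
Late-return penalty: 41 × $70 = $2,870
Damages plus late penalty: $4,000 + $2,870 = $6,870
Costs and fees: 30% of $6,870 = $2,061
Total recovery: $6,870 + $2,061 = $8,931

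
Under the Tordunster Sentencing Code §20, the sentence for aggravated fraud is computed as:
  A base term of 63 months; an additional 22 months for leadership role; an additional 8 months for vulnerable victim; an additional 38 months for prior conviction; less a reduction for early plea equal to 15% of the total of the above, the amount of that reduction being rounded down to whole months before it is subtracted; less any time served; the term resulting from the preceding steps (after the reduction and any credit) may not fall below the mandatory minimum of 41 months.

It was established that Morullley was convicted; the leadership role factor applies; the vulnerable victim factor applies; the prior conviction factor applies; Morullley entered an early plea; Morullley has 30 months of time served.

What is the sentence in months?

Leadership role enhancement: +22 months
Vulnerable victim enhancement: +8 months
Prior conviction enhancement: +38 months
Adjusted term: 63 months + 22 months + 8 months + 38 months = 131 months
Early plea reduction: 15% of 131 months = 19 months (rounded down)
After reduction: 131 − 19 = 112 months
Less time served: 112 months − 30 months = 82 months
Minimum 41 months: 82 months meets the minimum, no increase.

Sentence: 82 months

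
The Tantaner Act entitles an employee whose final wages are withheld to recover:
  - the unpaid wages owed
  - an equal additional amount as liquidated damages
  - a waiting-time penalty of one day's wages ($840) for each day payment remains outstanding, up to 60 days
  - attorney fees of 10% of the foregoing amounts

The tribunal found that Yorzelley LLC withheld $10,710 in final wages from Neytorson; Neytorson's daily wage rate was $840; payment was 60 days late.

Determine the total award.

$79,002

Liquidated damages (equal amount): $10,710
Penalty days: min(60, 60) = 60
Waiting-time penalty: 60 × $840 = $50,400
Subtotal: $10,710 + $10,710 + $50,400 = $71,820
Attorney fees: 10% of $71,820 = $7,182
Total award: $71,820 + $7,182 = $79,002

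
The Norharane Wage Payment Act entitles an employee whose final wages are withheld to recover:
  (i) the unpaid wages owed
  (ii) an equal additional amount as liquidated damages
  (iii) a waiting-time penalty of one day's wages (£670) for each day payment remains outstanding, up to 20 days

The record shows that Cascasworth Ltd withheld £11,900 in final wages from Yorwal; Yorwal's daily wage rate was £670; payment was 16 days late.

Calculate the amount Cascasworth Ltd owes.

Liquidated damages (equal amount): £11,900
Penalty days: min(16, 20) = 16
Waiting-time penalty: 16 × £670 = £10,720
Total award: £11,900 + £11,900 + £10,720 = £34,520

£34,520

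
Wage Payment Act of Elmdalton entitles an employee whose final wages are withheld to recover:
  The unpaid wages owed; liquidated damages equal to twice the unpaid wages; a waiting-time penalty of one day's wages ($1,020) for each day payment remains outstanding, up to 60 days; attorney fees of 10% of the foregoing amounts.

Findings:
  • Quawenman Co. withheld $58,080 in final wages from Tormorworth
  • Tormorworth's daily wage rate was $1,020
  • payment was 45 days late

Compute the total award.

Doubled: 2 × $58,080 = $116,160
Penalty days: min(45, 60) = 45
Waiting-time penalty: 45 × $1,020 = $45,900
Subtotal: $58,080 + $116,160 + $45,900 = $220,140
Attorney fees: 10% of $220,140 = $22,014
Total award: $220,140 + $22,014 = $242,154

$242,154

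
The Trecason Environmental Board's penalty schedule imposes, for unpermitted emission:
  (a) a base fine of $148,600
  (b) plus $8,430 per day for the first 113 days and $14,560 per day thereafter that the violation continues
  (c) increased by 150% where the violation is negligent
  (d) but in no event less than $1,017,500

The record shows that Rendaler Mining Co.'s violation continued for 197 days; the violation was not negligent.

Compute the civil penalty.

First 113 days: 113 × $8,430 = $952,590
Remaining days: (197 − 113) × $14,560 = $1,223,040
Per-day component: $952,590 + $1,223,040 = $2,175,630
Base plus per-day: $148,600 + $2,175,630 = $2,324,230
The violation was not negligent: no 150% increase.
Minimum $1,017,500: $2,324,230 meets the minimum, no increase.

$2,324,230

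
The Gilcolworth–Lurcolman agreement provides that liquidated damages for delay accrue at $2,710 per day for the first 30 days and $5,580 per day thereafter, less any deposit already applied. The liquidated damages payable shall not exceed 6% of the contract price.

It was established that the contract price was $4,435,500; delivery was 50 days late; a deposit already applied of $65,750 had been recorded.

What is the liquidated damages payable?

$127,150

First 30 days: 30 × $2,710 = $81,300
Remaining days: (50 − 30) × $5,580 = $111,600
Accrued per-day damages: $81,300 + $111,600 = $192,900
Less deposit already applied: $192,900 − $65,750 = $127,150
Cap: 6% of $4,435,500 = $266,130
Cap at $266,130: $127,150 is within the cap, no reduction.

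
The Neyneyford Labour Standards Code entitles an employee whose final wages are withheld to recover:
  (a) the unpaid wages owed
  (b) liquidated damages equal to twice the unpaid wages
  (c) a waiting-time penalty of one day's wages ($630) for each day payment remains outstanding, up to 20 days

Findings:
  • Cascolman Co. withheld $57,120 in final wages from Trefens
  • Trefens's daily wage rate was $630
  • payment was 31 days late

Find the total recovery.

$183,960

Doubled: 2 × $57,120 = $114,240
Penalty days: min(31, 20) = 20
Waiting-time penalty: 20 × $630 = $12,600
Total award: $57,120 + $114,240 + $12,600 = $183,960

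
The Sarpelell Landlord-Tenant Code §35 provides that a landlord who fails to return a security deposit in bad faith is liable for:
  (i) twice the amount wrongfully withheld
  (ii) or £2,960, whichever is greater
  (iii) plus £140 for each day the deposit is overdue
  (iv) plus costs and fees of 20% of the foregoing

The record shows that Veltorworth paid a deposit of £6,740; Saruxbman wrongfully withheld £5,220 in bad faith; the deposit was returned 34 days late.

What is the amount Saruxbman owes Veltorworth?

£18,240

Doubled: 2 × £5,220 = £10,440
Minimum £2,960: £10,440 meets the minimum, no increase.
Late-return penalty: 34 × £140 = £4,760
Damages plus late penalty: £10,440 + £4,760 = £15,200
Costs and fees: 20% of £15,200 = £3,040
Total recovery: £15,200 + £3,040 = £18,240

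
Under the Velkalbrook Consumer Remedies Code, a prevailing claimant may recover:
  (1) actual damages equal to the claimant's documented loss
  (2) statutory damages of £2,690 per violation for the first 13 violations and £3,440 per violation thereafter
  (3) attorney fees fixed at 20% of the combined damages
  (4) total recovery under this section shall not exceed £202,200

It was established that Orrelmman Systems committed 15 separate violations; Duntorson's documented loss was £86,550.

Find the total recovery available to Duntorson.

£154,080

First 13 violations: 13 × £2,690 = £34,970
Remaining violations: (15 − 13) × £3,440 = £6,880
Statutory damages: £34,970 + £6,880 = £41,850
Combined damages: £86,550 + £41,850 = £128,400
Attorney fees: 20% of £128,400 = £25,680
Total before cap: £128,400 + £25,680 = £154,080
Cap at £202,200: £154,080 is within the cap, no reduction.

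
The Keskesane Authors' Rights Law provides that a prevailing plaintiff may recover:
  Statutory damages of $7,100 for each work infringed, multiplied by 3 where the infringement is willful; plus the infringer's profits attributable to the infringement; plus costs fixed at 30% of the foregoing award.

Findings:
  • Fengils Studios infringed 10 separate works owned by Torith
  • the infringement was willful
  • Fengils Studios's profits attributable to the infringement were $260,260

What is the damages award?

Statutory damages: 10 × $7,100 = $71,000
Trebled: 3 × $71,000 = $213,000
Combined award: $213,000 + $260,260 = $473,260
Costs: 30% of $473,260 = $141,978
Award plus costs: $473,260 + $141,978 = $615,238

$615,238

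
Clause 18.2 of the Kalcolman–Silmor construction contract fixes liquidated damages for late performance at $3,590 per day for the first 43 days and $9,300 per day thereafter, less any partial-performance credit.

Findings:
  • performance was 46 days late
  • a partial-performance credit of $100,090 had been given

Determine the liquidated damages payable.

Liquidated damages: $82,180

First 43 days: 43 × $3,590 = $154,370
Remaining days: (46 − 43) × $9,300 = $27,900
Accrued per-day damages: $154,370 + $27,900 = $182,270
Less partial-performance credit: $182,270 − $100,090 = $82,180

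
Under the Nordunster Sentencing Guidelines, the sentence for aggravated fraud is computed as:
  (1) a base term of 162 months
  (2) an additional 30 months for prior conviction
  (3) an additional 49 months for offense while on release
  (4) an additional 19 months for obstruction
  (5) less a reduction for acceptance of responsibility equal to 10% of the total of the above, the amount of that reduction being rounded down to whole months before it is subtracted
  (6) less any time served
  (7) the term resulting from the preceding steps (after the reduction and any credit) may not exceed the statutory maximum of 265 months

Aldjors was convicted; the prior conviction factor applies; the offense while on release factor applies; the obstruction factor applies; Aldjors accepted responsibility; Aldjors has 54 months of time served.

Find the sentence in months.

Prior conviction enhancement: +30 months
Offense while on release enhancement: +49 months
Obstruction enhancement: +19 months
Adjusted term: 162 months + 30 months + 49 months + 19 months = 260 months
Acceptance of responsibility reduction: 10% of 260 months = 26 months (rounded down)
After reduction: 260 − 26 = 234 months
Less time served: 234 months − 54 months = 180 months
Cap at 265 months: 180 months is within the cap, no reduction.

180 months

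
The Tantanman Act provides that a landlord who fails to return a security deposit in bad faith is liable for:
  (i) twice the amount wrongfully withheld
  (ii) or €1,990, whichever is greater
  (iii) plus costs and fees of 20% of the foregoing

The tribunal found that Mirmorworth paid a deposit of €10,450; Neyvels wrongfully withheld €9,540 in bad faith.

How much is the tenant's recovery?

Doubled: 2 × €9,540 = €19,080
Minimum €1,990: €19,080 meets the minimum, no increase.
Costs and fees: 20% of €19,080 = €3,816
Total recovery: €19,080 + €3,816 = €22,896

€22,896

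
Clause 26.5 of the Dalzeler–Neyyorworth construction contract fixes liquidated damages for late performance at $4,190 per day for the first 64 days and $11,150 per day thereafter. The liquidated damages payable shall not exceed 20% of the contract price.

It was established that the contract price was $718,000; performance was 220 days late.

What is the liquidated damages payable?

$143,600

First 64 days: 64 × $4,190 = $268,160
Remaining days: (220 − 64) × $11,150 = $1,739,400
Accrued per-day damages: $268,160 + $1,739,400 = $2,007,560
Cap: 20% of $718,000 = $143,600
Cap at $143,600: $2,007,560 exceeds the cap → $143,600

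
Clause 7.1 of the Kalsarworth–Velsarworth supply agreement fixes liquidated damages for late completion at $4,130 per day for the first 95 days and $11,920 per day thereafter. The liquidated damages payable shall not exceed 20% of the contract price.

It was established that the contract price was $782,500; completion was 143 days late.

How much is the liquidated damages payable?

First 95 days: 95 × $4,130 = $392,350
Remaining days: (143 − 95) × $11,920 = $572,160
Accrued per-day damages: $392,350 + $572,160 = $964,510
Cap: 20% of $782,500 = $156,500
Cap at $156,500: $964,510 exceeds the cap → $156,500

$156,500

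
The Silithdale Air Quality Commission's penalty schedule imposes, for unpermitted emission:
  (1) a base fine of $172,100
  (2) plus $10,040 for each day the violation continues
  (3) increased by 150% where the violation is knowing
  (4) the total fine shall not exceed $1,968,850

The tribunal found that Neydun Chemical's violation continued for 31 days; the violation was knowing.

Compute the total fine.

Civil penalty: $1,208,350

Per-day component: 31 × $10,040 = $311,240
Base plus per-day: $172,100 + $311,240 = $483,340
Enhancement: 150% of $483,340 = $725,010
Enhanced fine: $483,340 + $725,010 = $1,208,350
Cap at $1,968,850: $1,208,350 is within the cap, no reduction.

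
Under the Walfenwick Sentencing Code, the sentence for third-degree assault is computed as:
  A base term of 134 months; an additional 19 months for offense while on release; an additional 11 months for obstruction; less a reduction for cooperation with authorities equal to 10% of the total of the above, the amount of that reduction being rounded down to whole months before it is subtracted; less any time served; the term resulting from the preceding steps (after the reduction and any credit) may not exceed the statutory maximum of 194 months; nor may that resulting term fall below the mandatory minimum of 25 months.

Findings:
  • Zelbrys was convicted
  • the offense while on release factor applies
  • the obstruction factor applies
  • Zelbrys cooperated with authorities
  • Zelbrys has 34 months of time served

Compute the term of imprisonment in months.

Offense while on release enhancement: +19 months
Obstruction enhancement: +11 months
Adjusted term: 134 months + 19 months + 11 months = 164 months
Cooperation with authorities reduction: 10% of 164 months = 16 months (rounded down)
After reduction: 164 − 16 = 148 months
Less time served: 148 months − 34 months = 114 months
Cap at 194 months: 114 months is within the cap, no reduction.
Minimum 25 months: 114 months meets the minimum, no increase.

114 months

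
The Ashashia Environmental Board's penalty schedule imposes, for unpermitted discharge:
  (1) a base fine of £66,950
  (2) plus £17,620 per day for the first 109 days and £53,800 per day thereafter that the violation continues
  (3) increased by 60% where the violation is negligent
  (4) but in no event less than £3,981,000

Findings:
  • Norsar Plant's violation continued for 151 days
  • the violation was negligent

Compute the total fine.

Civil penalty: £6,795,408

First 109 days: 109 × £17,620 = £1,920,580
Remaining days: (151 − 109) × £53,800 = £2,259,600
Per-day component: £1,920,580 + £2,259,600 = £4,180,180
Base plus per-day: £66,950 + £4,180,180 = £4,247,130
Enhancement: 60% of £4,247,130 = £2,548,278
Enhanced fine: £4,247,130 + £2,548,278 = £6,795,408
Minimum £3,981,000: £6,795,408 meets the minimum, no increase.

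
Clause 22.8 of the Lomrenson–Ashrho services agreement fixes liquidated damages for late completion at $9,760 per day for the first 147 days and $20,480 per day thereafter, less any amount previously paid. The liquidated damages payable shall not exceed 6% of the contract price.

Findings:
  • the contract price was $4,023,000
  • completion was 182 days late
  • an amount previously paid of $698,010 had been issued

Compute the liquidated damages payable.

First 147 days: 147 × $9,760 = $1,434,720
Remaining days: (182 − 147) × $20,480 = $716,800
Accrued per-day damages: $1,434,720 + $716,800 = $2,151,520
Less amount previously paid: $2,151,520 − $698,010 = $1,453,510
Cap: 6% of $4,023,000 = $241,380
Cap at $241,380: $1,453,510 exceeds the cap → $241,380

$241,380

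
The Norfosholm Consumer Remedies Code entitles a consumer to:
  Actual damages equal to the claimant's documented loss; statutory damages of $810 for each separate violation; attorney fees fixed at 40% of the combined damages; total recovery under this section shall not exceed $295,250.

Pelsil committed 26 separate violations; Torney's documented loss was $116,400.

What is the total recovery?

Statutory damages: 26 × $810 = $21,060
Combined damages: $116,400 + $21,060 = $137,460
Attorney fees: 40% of $137,460 = $54,984
Total before cap: $137,460 + $54,984 = $192,444
Cap at $295,250: $192,444 is within the cap, no reduction.

$192,444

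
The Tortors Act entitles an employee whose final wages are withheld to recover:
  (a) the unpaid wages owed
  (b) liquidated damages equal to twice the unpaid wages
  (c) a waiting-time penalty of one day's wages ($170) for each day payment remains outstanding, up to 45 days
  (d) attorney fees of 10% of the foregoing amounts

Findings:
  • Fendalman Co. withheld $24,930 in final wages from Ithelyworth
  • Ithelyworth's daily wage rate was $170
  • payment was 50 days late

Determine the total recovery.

Doubled: 2 × $24,930 = $49,860
Penalty days: min(50, 45) = 45
Waiting-time penalty: 45 × $170 = $7,650
Subtotal: $24,930 + $49,860 + $7,650 = $82,440
Attorney fees: 10% of $82,440 = $8,244
Total award: $82,440 + $8,244 = $90,684

$90,684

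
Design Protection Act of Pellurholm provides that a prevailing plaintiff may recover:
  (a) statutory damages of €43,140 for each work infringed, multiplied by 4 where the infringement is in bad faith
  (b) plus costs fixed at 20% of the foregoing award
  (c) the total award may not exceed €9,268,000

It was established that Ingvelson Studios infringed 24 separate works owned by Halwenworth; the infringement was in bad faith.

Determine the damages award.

Statutory damages: 24 × €43,140 = €1,035,360
Multiplied by 4: 4 × €1,035,360 = €4,141,440
Costs: 20% of €4,141,440 = €828,288
Award plus costs: €4,141,440 + €828,288 = €4,969,728
Cap at €9,268,000: €4,969,728 is within the cap, no reduction.

€4,969,728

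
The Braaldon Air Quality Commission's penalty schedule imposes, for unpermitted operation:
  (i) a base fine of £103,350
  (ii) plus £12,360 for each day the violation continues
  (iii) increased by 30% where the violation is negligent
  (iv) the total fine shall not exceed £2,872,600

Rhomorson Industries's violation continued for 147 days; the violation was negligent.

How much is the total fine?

£2,496,351

Per-day component: 147 × £12,360 = £1,816,920
Base plus per-day: £103,350 + £1,816,920 = £1,920,270
Enhancement: 30% of £1,920,270 = £576,081
Enhanced fine: £1,920,270 + £576,081 = £2,496,351
Cap at £2,872,600: £2,496,351 is within the cap, no reduction.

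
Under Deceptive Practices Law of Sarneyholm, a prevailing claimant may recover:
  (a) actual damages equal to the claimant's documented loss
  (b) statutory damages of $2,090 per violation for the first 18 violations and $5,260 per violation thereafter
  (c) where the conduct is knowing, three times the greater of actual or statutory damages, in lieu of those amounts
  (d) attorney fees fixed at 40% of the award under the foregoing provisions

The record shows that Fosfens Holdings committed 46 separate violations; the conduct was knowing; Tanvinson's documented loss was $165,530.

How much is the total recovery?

First 18 violations: 18 × $2,090 = $37,620
Remaining violations: (46 − 18) × $5,260 = $147,280
Statutory damages: $37,620 + $147,280 = $184,900
Greater of actual damages ($165,530) or statutory damages ($184,900): $184,900
Trebled: 3 × $184,900 = $554,700
Attorney fees: 40% of $554,700 = $221,880
Total recovery: $554,700 + $221,880 = $776,580

$776,580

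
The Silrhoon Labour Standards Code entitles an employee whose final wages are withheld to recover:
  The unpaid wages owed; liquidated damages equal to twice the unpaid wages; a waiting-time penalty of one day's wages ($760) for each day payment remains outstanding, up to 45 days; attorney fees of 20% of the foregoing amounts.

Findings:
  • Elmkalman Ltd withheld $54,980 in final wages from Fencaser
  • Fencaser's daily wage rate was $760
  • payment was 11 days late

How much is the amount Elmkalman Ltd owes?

Total award: $207,960

Doubled: 2 × $54,980 = $109,960
Penalty days: min(11, 45) = 11
Waiting-time penalty: 11 × $760 = $8,360
Subtotal: $54,980 + $109,960 + $8,360 = $173,300
Attorney fees: 20% of $173,300 = $34,660
Total award: $173,300 + $34,660 = $207,960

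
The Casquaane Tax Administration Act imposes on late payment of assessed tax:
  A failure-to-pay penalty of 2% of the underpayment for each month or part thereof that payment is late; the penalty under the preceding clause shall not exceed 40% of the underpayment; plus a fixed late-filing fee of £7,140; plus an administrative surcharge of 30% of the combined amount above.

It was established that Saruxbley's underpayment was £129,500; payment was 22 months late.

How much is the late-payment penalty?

Accrued rate: 2% × 22 = 44%, capped at 40% → 40%
Failure-to-pay penalty: 40% of £129,500 = £51,800
Penalty before surcharge: £51,800 + £7,140 = £58,940
Administrative surcharge: 30% of £58,940 = £17,682
Total penalty: £58,940 + £17,682 = £76,622

£76,622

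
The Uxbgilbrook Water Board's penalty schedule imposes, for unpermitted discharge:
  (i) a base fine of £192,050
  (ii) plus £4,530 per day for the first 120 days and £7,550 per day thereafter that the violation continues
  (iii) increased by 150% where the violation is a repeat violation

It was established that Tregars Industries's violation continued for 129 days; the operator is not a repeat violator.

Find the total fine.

First 120 days: 120 × £4,530 = £543,600
Remaining days: (129 − 120) × £7,550 = £67,950
Per-day component: £543,600 + £67,950 = £611,550
Base plus per-day: £192,050 + £611,550 = £803,600
The operator is not a repeat violator: no 150% increase.

£803,600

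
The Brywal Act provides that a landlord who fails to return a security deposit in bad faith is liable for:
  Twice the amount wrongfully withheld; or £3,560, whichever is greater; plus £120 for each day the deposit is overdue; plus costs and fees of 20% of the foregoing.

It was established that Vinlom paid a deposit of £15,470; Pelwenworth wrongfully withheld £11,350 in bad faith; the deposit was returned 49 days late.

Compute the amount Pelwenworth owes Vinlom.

Doubled: 2 × £11,350 = £22,700
Minimum £3,560: £22,700 meets the minimum, no increase.
Late-return penalty: 49 × £120 = £5,880
Damages plus late penalty: £22,700 + £5,880 = £28,580
Costs and fees: 20% of £28,580 = £5,716
Total recovery: £28,580 + £5,716 = £34,296

£34,296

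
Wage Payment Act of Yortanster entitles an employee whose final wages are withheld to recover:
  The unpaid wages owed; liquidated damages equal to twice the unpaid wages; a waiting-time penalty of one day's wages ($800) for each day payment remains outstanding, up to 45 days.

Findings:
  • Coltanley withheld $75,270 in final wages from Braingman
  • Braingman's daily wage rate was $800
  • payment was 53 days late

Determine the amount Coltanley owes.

Doubled: 2 × $75,270 = $150,540
Penalty days: min(53, 45) = 45
Waiting-time penalty: 45 × $800 = $36,000
Total award: $75,270 + $150,540 + $36,000 = $261,810

$261,810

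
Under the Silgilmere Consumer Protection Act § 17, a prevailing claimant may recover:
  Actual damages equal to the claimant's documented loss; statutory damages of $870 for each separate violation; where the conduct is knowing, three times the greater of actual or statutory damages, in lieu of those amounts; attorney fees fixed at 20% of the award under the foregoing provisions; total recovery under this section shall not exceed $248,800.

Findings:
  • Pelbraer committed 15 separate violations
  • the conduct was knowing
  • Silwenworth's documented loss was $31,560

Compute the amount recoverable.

Statutory damages: 15 × $870 = $13,050
Greater of actual damages ($31,560) or statutory damages ($13,050): $31,560
Trebled: 3 × $31,560 = $94,680
Attorney fees: 20% of $94,680 = $18,936
Total before cap: $94,680 + $18,936 = $113,616
Cap at $248,800: $113,616 is within the cap, no reduction.

$113,616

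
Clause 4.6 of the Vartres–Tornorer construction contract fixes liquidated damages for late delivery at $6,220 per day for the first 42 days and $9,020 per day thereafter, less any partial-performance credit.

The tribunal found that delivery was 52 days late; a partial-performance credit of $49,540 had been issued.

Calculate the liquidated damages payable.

$301,900

First 42 days: 42 × $6,220 = $261,240
Remaining days: (52 − 42) × $9,020 = $90,200
Accrued per-day damages: $261,240 + $90,200 = $351,440
Less partial-performance credit: $351,440 − $49,540 = $301,900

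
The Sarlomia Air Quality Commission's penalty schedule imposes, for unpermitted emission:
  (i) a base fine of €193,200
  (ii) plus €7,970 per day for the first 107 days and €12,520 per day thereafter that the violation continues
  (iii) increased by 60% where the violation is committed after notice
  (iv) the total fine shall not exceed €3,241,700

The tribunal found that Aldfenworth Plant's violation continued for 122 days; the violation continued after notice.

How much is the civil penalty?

First 107 days: 107 × €7,970 = €852,790
Remaining days: (122 − 107) × €12,520 = €187,800
Per-day component: €852,790 + €187,800 = €1,040,590
Base plus per-day: €193,200 + €1,040,590 = €1,233,790
Enhancement: 60% of €1,233,790 = €740,274
Enhanced fine: €1,233,790 + €740,274 = €1,974,064
Cap at €3,241,700: €1,974,064 is within the cap, no reduction.

€1,974,064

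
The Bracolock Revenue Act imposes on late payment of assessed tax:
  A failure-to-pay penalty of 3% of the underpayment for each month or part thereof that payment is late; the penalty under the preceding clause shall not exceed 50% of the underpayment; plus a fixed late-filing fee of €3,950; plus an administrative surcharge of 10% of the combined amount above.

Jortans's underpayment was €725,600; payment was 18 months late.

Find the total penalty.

€403,425

Accrued rate: 3% × 18 = 54%, capped at 50% → 50%
Failure-to-pay penalty: 50% of €725,600 = €362,800
Penalty before surcharge: €362,800 + €3,950 = €366,750
Administrative surcharge: 10% of €366,750 = €36,675
Total penalty: €366,750 + €36,675 = €403,425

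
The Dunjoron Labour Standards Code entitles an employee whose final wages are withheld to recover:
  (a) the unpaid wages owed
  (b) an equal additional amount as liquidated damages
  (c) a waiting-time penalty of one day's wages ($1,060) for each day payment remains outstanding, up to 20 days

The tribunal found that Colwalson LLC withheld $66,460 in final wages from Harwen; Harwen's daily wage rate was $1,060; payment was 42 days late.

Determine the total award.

Total award: $154,120

Liquidated damages (equal amount): $66,460
Penalty days: min(42, 20) = 20
Waiting-time penalty: 20 × $1,060 = $21,200
Total award: $66,460 + $66,460 + $21,200 = $154,120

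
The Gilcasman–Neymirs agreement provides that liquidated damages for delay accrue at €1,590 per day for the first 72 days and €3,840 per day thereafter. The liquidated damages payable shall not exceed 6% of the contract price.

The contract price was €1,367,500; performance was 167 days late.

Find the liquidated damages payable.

Liquidated damages: €82,050

First 72 days: 72 × €1,590 = €114,480
Remaining days: (167 − 72) × €3,840 = €364,800
Accrued per-day damages: €114,480 + €364,800 = €479,280
Cap: 6% of €1,367,500 = €82,050
Cap at €82,050: €479,280 exceeds the cap → €82,050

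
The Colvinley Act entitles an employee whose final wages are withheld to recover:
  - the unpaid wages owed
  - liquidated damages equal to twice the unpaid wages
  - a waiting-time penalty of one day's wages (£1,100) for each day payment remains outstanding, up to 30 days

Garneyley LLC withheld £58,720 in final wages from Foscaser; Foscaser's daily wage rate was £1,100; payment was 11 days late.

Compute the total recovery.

Doubled: 2 × £58,720 = £117,440
Penalty days: min(11, 30) = 11
Waiting-time penalty: 11 × £1,100 = £12,100
Total award: £58,720 + £117,440 + £12,100 = £188,260

Total award: £188,260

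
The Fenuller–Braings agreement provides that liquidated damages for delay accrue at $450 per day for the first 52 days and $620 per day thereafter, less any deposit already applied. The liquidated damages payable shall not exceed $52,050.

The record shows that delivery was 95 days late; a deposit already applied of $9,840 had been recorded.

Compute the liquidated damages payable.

$40,220

First 52 days: 52 × $450 = $23,400
Remaining days: (95 − 52) × $620 = $26,660
Accrued per-day damages: $23,400 + $26,660 = $50,060
Less deposit already applied: $50,060 − $9,840 = $40,220
Cap at $52,050: $40,220 is within the cap, no reduction.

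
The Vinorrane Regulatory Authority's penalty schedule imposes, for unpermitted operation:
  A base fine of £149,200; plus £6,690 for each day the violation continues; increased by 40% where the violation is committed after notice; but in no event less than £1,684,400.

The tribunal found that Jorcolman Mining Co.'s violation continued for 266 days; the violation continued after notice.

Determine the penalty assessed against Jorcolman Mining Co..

Civil penalty: £2,700,236

Per-day component: 266 × £6,690 = £1,779,540
Base plus per-day: £149,200 + £1,779,540 = £1,928,740
Enhancement: 40% of £1,928,740 = £771,496
Enhanced fine: £1,928,740 + £771,496 = £2,700,236
Minimum £1,684,400: £2,700,236 meets the minimum, no increase.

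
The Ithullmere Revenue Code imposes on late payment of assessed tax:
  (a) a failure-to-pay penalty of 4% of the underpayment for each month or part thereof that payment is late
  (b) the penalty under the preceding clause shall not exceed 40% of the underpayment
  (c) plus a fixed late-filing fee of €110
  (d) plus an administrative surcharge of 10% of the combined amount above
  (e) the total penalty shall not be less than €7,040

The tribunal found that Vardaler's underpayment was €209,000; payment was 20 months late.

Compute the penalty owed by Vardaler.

€92,081

Accrued rate: 4% × 20 = 80%, capped at 40% → 40%
Failure-to-pay penalty: 40% of €209,000 = €83,600
Penalty before surcharge: €83,600 + €110 = €83,710
Administrative surcharge: 10% of €83,710 = €8,371
Total penalty: €83,710 + €8,371 = €92,081
Minimum €7,040: €92,081 meets the minimum, no increase.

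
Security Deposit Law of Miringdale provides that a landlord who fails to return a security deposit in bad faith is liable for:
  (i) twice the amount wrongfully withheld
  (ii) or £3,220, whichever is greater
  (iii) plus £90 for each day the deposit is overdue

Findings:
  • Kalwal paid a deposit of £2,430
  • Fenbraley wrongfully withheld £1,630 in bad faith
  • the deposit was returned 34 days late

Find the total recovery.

£6,320

Doubled: 2 × £1,630 = £3,260
Minimum £3,220: £3,260 meets the minimum, no increase.
Late-return penalty: 34 × £90 = £3,060
Damages plus late penalty: £3,260 + £3,060 = £6,320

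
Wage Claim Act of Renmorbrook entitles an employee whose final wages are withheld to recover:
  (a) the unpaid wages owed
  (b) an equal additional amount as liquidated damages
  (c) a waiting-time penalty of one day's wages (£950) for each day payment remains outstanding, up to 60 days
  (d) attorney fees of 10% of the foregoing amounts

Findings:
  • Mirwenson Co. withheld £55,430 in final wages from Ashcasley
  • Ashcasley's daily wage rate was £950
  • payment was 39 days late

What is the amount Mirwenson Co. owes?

£162,701

Liquidated damages (equal amount): £55,430
Penalty days: min(39, 60) = 39
Waiting-time penalty: 39 × £950 = £37,050
Subtotal: £55,430 + £55,430 + £37,050 = £147,910
Attorney fees: 10% of £147,910 = £14,791
Total award: £147,910 + £14,791 = £162,701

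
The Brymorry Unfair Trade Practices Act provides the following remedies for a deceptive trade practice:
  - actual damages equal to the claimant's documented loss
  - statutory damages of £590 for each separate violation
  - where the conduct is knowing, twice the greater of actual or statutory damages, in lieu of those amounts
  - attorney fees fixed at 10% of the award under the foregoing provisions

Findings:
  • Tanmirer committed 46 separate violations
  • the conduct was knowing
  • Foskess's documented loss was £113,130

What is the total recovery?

Statutory damages: 46 × £590 = £27,140
Greater of actual damages (£113,130) or statutory damages (£27,140): £113,130
Doubled: 2 × £113,130 = £226,260
Attorney fees: 10% of £226,260 = £22,626
Total recovery: £226,260 + £22,626 = £248,886

£248,886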